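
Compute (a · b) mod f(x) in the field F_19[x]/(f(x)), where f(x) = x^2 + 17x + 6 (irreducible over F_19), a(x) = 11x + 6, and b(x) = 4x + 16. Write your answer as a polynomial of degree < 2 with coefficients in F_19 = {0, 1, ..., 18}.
a · b ≡ 3x + 3 (mod f(x))

Multiply in F_19[x]: a(x)·b(x) = (11x + 6)·(4x + 16) = 6x^2 + 10x + 1. This has degree ≥ 2, so divide by f(x) over F_19: 6x^2 + 10x + 1 = (6)·(x^2 + 17x + 6) + (3x + 3). Hence a·b ≡ 3x + 3 (mod f). (F_19[x]/(f) is a field with 19^2 = 361 elements since f is irreducible of degree 2.)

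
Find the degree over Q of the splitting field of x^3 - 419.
[K : Q] = 6

The roots of x^3 - 419 are ∛419, ω∛419, ω^2∛419 where ω = e^(2πi/3) is a primitive cube root of unity, so K = Q(∛419, ω). Now [Q(∛419):Q] = 3 (since 419 is not a perfect cube, x^3 - 419 is irreducible) and [Q(ω):Q] = 2. Both 2 and 3 divide [K:Q], and [K:Q] ≤ 3·2 = 6, so [K:Q] = 6. (Equivalently: Q(∛419) ⊂ R but ω ∉ R, so [K : Q(∛419)] = 2.)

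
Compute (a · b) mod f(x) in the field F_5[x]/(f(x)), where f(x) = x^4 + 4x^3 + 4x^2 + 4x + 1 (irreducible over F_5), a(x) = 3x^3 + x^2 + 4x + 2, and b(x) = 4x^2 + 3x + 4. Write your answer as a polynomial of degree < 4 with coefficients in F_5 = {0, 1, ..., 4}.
a · b ≡ 3x^3 + x^2 + 3 (mod f(x))

Multiply in F_5[x]: a(x)·b(x) = (3x^3 + x^2 + 4x + 2)·(4x^2 + 3x + 4) = 2x^5 + 3x^4 + x^3 + 4x^2 + 2x + 3. This has degree ≥ 4, so divide by f(x) over F_5: 2x^5 + 3x^4 + x^3 + 4x^2 + 2x + 3 = (2x)·(x^4 + 4x^3 + 4x^2 + 4x + 1) + (3x^3 + x^2 + 3). Hence a·b ≡ 3x^3 + x^2 + 3 (mod f). (F_5[x]/(f) is a field with 5^4 = 625 elements since f is irreducible of degree 4.)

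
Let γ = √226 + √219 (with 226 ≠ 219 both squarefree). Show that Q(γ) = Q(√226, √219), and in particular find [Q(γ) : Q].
[Q(γ) : Q] = 4 (equivalently, Q(γ) = Q(√226, √219))

Obviously Q(γ) ⊆ Q(√226, √219), and [Q(√226, √219):Q] = 4 (since 226, 219 are distinct squarefree integers > 1 with 49494 not a perfect square). To show equality we compute the minimal polynomial of γ. From γ = √226 + √219: γ^2 = 226 + 2√(49494) + 219 = 445 + 2√(49494), so γ^2 - 445 = 2√(49494); squaring, (γ^2 - 445)^2 = 4·49494, i.e. γ^4 - 890γ^2 + 198025 - 197976 = 0, i.e. γ^4 - 890γ^2 + 49 = 0. So γ is a root of x^4 - 890x^2 + 49. This polynomial is irreducible over Q: it has no rational root (each ±√226 ± √219 is irrational), and any factorization into two quadratics over Q would force √(49494) ∈ Q (pairing opposite roots) or √226, √219 ∈ Q (other pairings), all impossible. Hence [Q(γ):Q] = 4 = [Q(√226, √219):Q], so Q(γ) = Q(√226, √219).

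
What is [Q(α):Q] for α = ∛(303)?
[Q(α):Q] = 3

The minimal polynomial of α is x^3 - 303, irreducible over Q since 303 is not a perfect cube (so x^3 - 303 has no rational root). Hence [Q(α):Q] = deg(m_α) = 3.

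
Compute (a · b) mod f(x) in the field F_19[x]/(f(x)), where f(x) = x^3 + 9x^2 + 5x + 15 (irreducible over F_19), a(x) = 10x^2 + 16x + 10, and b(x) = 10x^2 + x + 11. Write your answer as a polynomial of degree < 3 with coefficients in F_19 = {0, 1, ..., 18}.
a · b ≡ 7x^2 + 18x + 2 (mod f(x))

Multiply in F_19[x]: a(x)·b(x) = (10x^2 + 16x + 10)·(10x^2 + x + 11) = 5x^4 + 18x^3 + 17x^2 + 15x + 15. This has degree ≥ 3, so divide by f(x) over F_19: 5x^4 + 18x^3 + 17x^2 + 15x + 15 = (5x + 11)·(x^3 + 9x^2 + 5x + 15) + (7x^2 + 18x + 2). Hence a·b ≡ 7x^2 + 18x + 2 (mod f). (F_19[x]/(f) is a field with 19^3 = 6859 elements since f is irreducible of degree 3.)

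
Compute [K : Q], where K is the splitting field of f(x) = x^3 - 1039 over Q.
[K : Q] = 6

The roots of x^3 - 1039 are ∛1039, ω∛1039, ω^2∛1039 where ω = e^(2πi/3) is a primitive cube root of unity, so K = Q(∛1039, ω). Now [Q(∛1039):Q] = 3 (since 1039 is not a perfect cube, x^3 - 1039 is irreducible) and [Q(ω):Q] = 2. Both 2 and 3 divide [K:Q], and [K:Q] ≤ 3·2 = 6, so [K:Q] = 6. (Equivalently: Q(∛1039) ⊂ R but ω ∉ R, so [K : Q(∛1039)] = 2.)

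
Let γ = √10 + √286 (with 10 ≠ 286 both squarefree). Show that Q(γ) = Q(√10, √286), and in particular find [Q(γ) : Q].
[Q(γ) : Q] = 4 (equivalently, Q(γ) = Q(√10, √286))

Obviously Q(γ) ⊆ Q(√10, √286), and [Q(√10, √286):Q] = 4 (since 10, 286 are distinct squarefree integers > 1 with 2860 not a perfect square). To show equality we compute the minimal polynomial of γ. From γ = √10 + √286: γ^2 = 10 + 2√(2860) + 286 = 296 + 2√(2860), so γ^2 - 296 = 2√(2860); squaring, (γ^2 - 296)^2 = 4·2860, i.e. γ^4 - 592γ^2 + 87616 - 11440 = 0, i.e. γ^4 - 592γ^2 + 76176 = 0. So γ is a root of x^4 - 592x^2 + 76176. This polynomial is irreducible over Q: it has no rational root (each ±√10 ± √286 is irrational), and any factorization into two quadratics over Q would force √(2860) ∈ Q (pairing opposite roots) or √10, √286 ∈ Q (other pairings), all impossible. Hence [Q(γ):Q] = 4 = [Q(√10, √286):Q], so Q(γ) = Q(√10, √286).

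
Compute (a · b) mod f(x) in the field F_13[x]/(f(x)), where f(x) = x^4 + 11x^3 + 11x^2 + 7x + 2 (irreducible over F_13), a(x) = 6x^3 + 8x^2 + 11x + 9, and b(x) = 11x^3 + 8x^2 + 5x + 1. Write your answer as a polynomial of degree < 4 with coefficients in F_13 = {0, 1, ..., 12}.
a · b ≡ 6x^3 + 10x^2 + 8x + 11 (mod f(x))

Multiply in F_13[x]: a(x)·b(x) = (6x^3 + 8x^2 + 11x + 9)·(11x^3 + 8x^2 + 5x + 1) = x^6 + 6x^5 + 7x^4 + 12x^3 + 5x^2 + 4x + 9. This has degree ≥ 4, so divide by f(x) over F_13: x^6 + 6x^5 + 7x^4 + 12x^3 + 5x^2 + 4x + 9 = (x^2 + 8x + 12)·(x^4 + 11x^3 + 11x^2 + 7x + 2) + (6x^3 + 10x^2 + 8x + 11). Hence a·b ≡ 6x^3 + 10x^2 + 8x + 11 (mod f). (F_13[x]/(f) is a field with 13^4 = 28561 elements since f is irreducible of degree 4.)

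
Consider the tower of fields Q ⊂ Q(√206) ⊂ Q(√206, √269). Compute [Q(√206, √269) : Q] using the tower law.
[Q(√206, √269) : Q] = 4

[Q(√206):Q] = 2 (min poly x^2 - 206, irreducible since 206 is squarefree > 1). For the top step, suppose √269 ∈ Q(√206), say √269 = c + d√206 with c, d ∈ Q. Squaring: 269 = c^2 + 206d^2 + 2cd√206. Since √206 ∉ Q this forces 2cd = 0. If d = 0 then √269 = c ∈ Q, contradicting 269 squarefree > 1. If c = 0 then 269 = 206d^2, so 206·269 = (206d)^2 is a perfect square in Q — but 206·269 = 55414 is not a perfect square (since 206 and 269 are distinct squarefree integers). Contradiction. Hence √269 ∉ Q(√206), so x^2 - 269 stays irreducible over Q(√206) and [Q(√206, √269) : Q(√206)] = 2. By the tower law, [Q(√206, √269) : Q] = 2 · 2 = 4.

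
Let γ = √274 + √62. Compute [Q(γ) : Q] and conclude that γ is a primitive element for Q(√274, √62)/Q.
[Q(γ) : Q] = 4 (equivalently, Q(γ) = Q(√274, √62))

Obviously Q(γ) ⊆ Q(√274, √62), and [Q(√274, √62):Q] = 4 (since 274, 62 are distinct squarefree integers > 1 with 16988 not a perfect square). To show equality we compute the minimal polynomial of γ. From γ = √274 + √62: γ^2 = 274 + 2√(16988) + 62 = 336 + 2√(16988), so γ^2 - 336 = 2√(16988); squaring, (γ^2 - 336)^2 = 4·16988, i.e. γ^4 - 672γ^2 + 112896 - 67952 = 0, i.e. γ^4 - 672γ^2 + 44944 = 0. So γ is a root of x^4 - 672x^2 + 44944. This polynomial is irreducible over Q: it has no rational root (each ±√274 ± √62 is irrational), and any factorization into two quadratics over Q would force √(16988) ∈ Q (pairing opposite roots) or √274, √62 ∈ Q (other pairings), all impossible. Hence [Q(γ):Q] = 4 = [Q(√274, √62):Q], so Q(γ) = Q(√274, √62).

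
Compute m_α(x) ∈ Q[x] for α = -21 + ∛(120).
m_α(x) = x^3 + 63x^2 + 1323x + 9141

Set β = α + 21 = ∛(120), so β^3 = 120. Then (α + 21)^3 - 120 = 0, i.e. α is a root of g(x) = (x + 21)^3 - 120 = x^3 + 63x^2 + 1323x + 9141. Since g(x) = h(x + 21) where h(x) = x^3 - 120, and h is irreducible over Q (because 120 is not a perfect cube, so h has no rational root, and a monic cubic with no rational root is irreducible), g is also irreducible (irreducibility is preserved under the substitution x → x + 21). Hence m_α(x) = x^3 + 63x^2 + 1323x + 9141.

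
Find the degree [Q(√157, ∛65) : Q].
[Q(√157, ∛65) : Q] = 6

Let L = Q(√157, ∛65). Since Q(√157) ⊂ L and [Q(√157):Q] = 2, the tower law gives 2 | [L:Q]. Likewise Q(∛65) ⊂ L with [Q(∛65):Q] = 3 (because 65 is not a perfect cube), so 3 | [L:Q]. As gcd(2,3) = 1, [L:Q] is divisible by 6. Conversely L is generated over Q by √157 and ∛65, so [L:Q] ≤ 2·3 = 6. Therefore [Q(√157, ∛65) : Q] = 6.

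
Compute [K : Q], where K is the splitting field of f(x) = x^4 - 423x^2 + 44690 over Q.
[K : Q] = 4

Solving the quadratic in x^2: x^2 = (423 ± √(423^2 - 4·44690))/2 = (423 ± √169)/2 = (423 ± 13)/2, giving x^2 = 205 or x^2 = 218. So f(x) = (x^2 - 205)(x^2 - 218) and the roots of f are ±√205, ±√218. Hence the splitting field is K = Q(√205, √218). Since 205 and 218 are distinct squarefree integers > 1, their product 44690 is not a perfect square, so √218 ∉ Q(√205). By the tower law [K:Q] = [Q(√205,√218):Q(√205)] · [Q(√205):Q] = 2 · 2 = 4.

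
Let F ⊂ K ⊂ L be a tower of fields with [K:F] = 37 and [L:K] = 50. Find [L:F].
[L:F] = 1850

The tower law says that for any tower of field extensions F ⊂ K ⊂ L with finite degrees, [L:F] = [L:K] · [K:F]. Here this gives [L:F] = 50 · 37 = 1850.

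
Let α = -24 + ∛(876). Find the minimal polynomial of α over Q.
m_α(x) = x^3 + 72x^2 + 1728x + 12948

Set β = α + 24 = ∛(876), so β^3 = 876. Then (α + 24)^3 - 876 = 0, i.e. α is a root of g(x) = (x + 24)^3 - 876 = x^3 + 72x^2 + 1728x + 12948. Since g(x) = h(x + 24) where h(x) = x^3 - 876, and h is irreducible over Q (because 876 is not a perfect cube, so h has no rational root, and a monic cubic with no rational root is irreducible), g is also irreducible (irreducibility is preserved under the substitution x → x + 24). Hence m_α(x) = x^3 + 72x^2 + 1728x + 12948.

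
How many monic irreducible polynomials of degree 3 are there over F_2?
There are 2 monic irreducible polynomials of degree 3 over F_2

Each element of F_{2^3} that lies in no proper subfield is a root of exactly one monic irreducible of degree 3 over F_2, and each such polynomial has 3 distinct roots in F_{2^3}. By Möbius inversion the count is N_2(3) = (1/3) Σ_{d|3} μ(3/d) · 2^d = (1/3)(μ(3)·2^1 + μ(1)·2^3) = 6/3 = 2.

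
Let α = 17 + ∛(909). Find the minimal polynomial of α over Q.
m_α(x) = x^3 - 51x^2 + 867x - 5822

Set β = α - 17 = ∛(909), so β^3 = 909. Then (α - 17)^3 - 909 = 0, i.e. α is a root of g(x) = (x - 17)^3 - 909 = x^3 - 51x^2 + 867x - 5822. Since g(x) = h(x - 17) where h(x) = x^3 - 909, and h is irreducible over Q (because 909 is not a perfect cube, so h has no rational root, and a monic cubic with no rational root is irreducible), g is also irreducible (irreducibility is preserved under the substitution x → x - 17). Hence m_α(x) = x^3 - 51x^2 + 867x - 5822.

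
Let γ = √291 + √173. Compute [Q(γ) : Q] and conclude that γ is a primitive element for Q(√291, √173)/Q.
[Q(γ) : Q] = 4 (equivalently, Q(γ) = Q(√291, √173))

Obviously Q(γ) ⊆ Q(√291, √173), and [Q(√291, √173):Q] = 4 (since 291, 173 are distinct squarefree integers > 1 with 50343 not a perfect square). To show equality we compute the minimal polynomial of γ. From γ = √291 + √173: γ^2 = 291 + 2√(50343) + 173 = 464 + 2√(50343), so γ^2 - 464 = 2√(50343); squaring, (γ^2 - 464)^2 = 4·50343, i.e. γ^4 - 928γ^2 + 215296 - 201372 = 0, i.e. γ^4 - 928γ^2 + 13924 = 0. So γ is a root of x^4 - 928x^2 + 13924. This polynomial is irreducible over Q: it has no rational root (each ±√291 ± √173 is irrational), and any factorization into two quadratics over Q would force √(50343) ∈ Q (pairing opposite roots) or √291, √173 ∈ Q (other pairings), all impossible. Hence [Q(γ):Q] = 4 = [Q(√291, √173):Q], so Q(γ) = Q(√291, √173).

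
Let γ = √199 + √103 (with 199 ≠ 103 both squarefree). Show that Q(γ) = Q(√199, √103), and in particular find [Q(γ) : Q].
[Q(γ) : Q] = 4 (equivalently, Q(γ) = Q(√199, √103))

Obviously Q(γ) ⊆ Q(√199, √103), and [Q(√199, √103):Q] = 4 (since 199, 103 are distinct squarefree integers > 1 with 20497 not a perfect square). To show equality we compute the minimal polynomial of γ. From γ = √199 + √103: γ^2 = 199 + 2√(20497) + 103 = 302 + 2√(20497), so γ^2 - 302 = 2√(20497); squaring, (γ^2 - 302)^2 = 4·20497, i.e. γ^4 - 604γ^2 + 91204 - 81988 = 0, i.e. γ^4 - 604γ^2 + 9216 = 0. So γ is a root of x^4 - 604x^2 + 9216. This polynomial is irreducible over Q: it has no rational root (each ±√199 ± √103 is irrational), and any factorization into two quadratics over Q would force √(20497) ∈ Q (pairing opposite roots) or √199, √103 ∈ Q (other pairings), all impossible. Hence [Q(γ):Q] = 4 = [Q(√199, √103):Q], so Q(γ) = Q(√199, √103).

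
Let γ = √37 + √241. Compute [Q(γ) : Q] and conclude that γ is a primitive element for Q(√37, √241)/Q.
[Q(γ) : Q] = 4 (equivalently, Q(γ) = Q(√37, √241))

Obviously Q(γ) ⊆ Q(√37, √241), and [Q(√37, √241):Q] = 4 (since 37, 241 are distinct squarefree integers > 1 with 8917 not a perfect square). To show equality we compute the minimal polynomial of γ. From γ = √37 + √241: γ^2 = 37 + 2√(8917) + 241 = 278 + 2√(8917), so γ^2 - 278 = 2√(8917); squaring, (γ^2 - 278)^2 = 4·8917, i.e. γ^4 - 556γ^2 + 77284 - 35668 = 0, i.e. γ^4 - 556γ^2 + 41616 = 0. So γ is a root of x^4 - 556x^2 + 41616. This polynomial is irreducible over Q: it has no rational root (each ±√37 ± √241 is irrational), and any factorization into two quadratics over Q would force √(8917) ∈ Q (pairing opposite roots) or √37, √241 ∈ Q (other pairings), all impossible. Hence [Q(γ):Q] = 4 = [Q(√37, √241):Q], so Q(γ) = Q(√37, √241).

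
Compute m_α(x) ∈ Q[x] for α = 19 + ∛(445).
m_α(x) = x^3 - 57x^2 + 1083x - 7304

Set β = α - 19 = ∛(445), so β^3 = 445. Then (α - 19)^3 - 445 = 0, i.e. α is a root of g(x) = (x - 19)^3 - 445 = x^3 - 57x^2 + 1083x - 7304. Since g(x) = h(x - 19) where h(x) = x^3 - 445, and h is irreducible over Q (because 445 is not a perfect cube, so h has no rational root, and a monic cubic with no rational root is irreducible), g is also irreducible (irreducibility is preserved under the substitution x → x - 19). Hence m_α(x) = x^3 - 57x^2 + 1083x - 7304.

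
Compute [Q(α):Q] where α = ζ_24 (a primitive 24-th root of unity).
[Q(α):Q] = 8

The minimal polynomial of ζ_24 over Q is the 24-th cyclotomic polynomial Φ_24(x), which is irreducible over Q and has degree φ(24) = 8. Hence [Q(α):Q] = φ(24) = 8.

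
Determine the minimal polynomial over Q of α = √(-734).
m_α(x) = x^2 + 734

α satisfies α^2 + 734 = 0, so x^2 + 734 annihilates α. Since d = -734 is squarefree and ≠ 1, it is not a perfect square in Q, so x^2 + 734 has no rational root and is therefore irreducible over Q (a degree-2 polynomial over a field is irreducible iff it has no root). Hence m_α(x) = x^2 + 734.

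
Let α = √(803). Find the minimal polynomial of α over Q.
m_α(x) = x^2 - 803

α satisfies α^2 - 803 = 0, so x^2 - 803 annihilates α. Since d = 803 is squarefree and ≠ 1, it is not a perfect square in Q, so x^2 - 803 has no rational root and is therefore irreducible over Q (a degree-2 polynomial over a field is irreducible iff it has no root). Hence m_α(x) = x^2 - 803.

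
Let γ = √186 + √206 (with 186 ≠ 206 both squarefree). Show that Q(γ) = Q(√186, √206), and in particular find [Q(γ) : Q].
[Q(γ) : Q] = 4 (equivalently, Q(γ) = Q(√186, √206))

Obviously Q(γ) ⊆ Q(√186, √206), and [Q(√186, √206):Q] = 4 (since 186, 206 are distinct squarefree integers > 1 with 38316 not a perfect square). To show equality we compute the minimal polynomial of γ. From γ = √186 + √206: γ^2 = 186 + 2√(38316) + 206 = 392 + 2√(38316), so γ^2 - 392 = 2√(38316); squaring, (γ^2 - 392)^2 = 4·38316, i.e. γ^4 - 784γ^2 + 153664 - 153264 = 0, i.e. γ^4 - 784γ^2 + 400 = 0. So γ is a root of x^4 - 784x^2 + 400. This polynomial is irreducible over Q: it has no rational root (each ±√186 ± √206 is irrational), and any factorization into two quadratics over Q would force √(38316) ∈ Q (pairing opposite roots) or √186, √206 ∈ Q (other pairings), all impossible. Hence [Q(γ):Q] = 4 = [Q(√186, √206):Q], so Q(γ) = Q(√186, √206).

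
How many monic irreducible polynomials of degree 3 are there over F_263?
There are 6063728 monic irreducible polynomials of degree 3 over F_263

Each element of F_{263^3} that lies in no proper subfield is a root of exactly one monic irreducible of degree 3 over F_263, and each such polynomial has 3 distinct roots in F_{263^3}. By Möbius inversion the count is N_263(3) = (1/3) Σ_{d|3} μ(3/d) · 263^d = (1/3)(μ(3)·263^1 + μ(1)·263^3) = 18191184/3 = 6063728.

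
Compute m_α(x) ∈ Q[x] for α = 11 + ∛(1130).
m_α(x) = x^3 - 33x^2 + 363x - 2461

Set β = α - 11 = ∛(1130), so β^3 = 1130. Then (α - 11)^3 - 1130 = 0, i.e. α is a root of g(x) = (x - 11)^3 - 1130 = x^3 - 33x^2 + 363x - 2461. Since g(x) = h(x - 11) where h(x) = x^3 - 1130, and h is irreducible over Q (because 1130 is not a perfect cube, so h has no rational root, and a monic cubic with no rational root is irreducible), g is also irreducible (irreducibility is preserved under the substitution x → x - 11). Hence m_α(x) = x^3 - 33x^2 + 363x - 2461.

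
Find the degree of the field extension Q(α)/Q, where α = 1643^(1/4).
[Q(α):Q] = 4

α is a root of x^4 - 1643. By Eisenstein's criterion at the prime p = 31 (which divides the constant term 1643 but p^2 = 961 does not, since 1643 is squarefree), x^4 - 1643 is irreducible over Q. Hence [Q(α):Q] = 4.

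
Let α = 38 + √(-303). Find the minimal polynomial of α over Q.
m_α(x) = x^2 - 76x + 1747

From α - 38 = √(-303), squaring gives (α - 38)^2 = -303, i.e. α^2 - 76α + 1444 = -303, so α^2 - 76α + 1747 = 0. The discriminant of x^2 - 76x + 1747 is (-76)^2 - 4·(1747) = 5776 - 6988 = -1212, and 4·(-303) is not a perfect square in Q since -303 is squarefree and ≠ 1. Hence x^2 - 76x + 1747 is irreducible over Q and is the minimal polynomial of α.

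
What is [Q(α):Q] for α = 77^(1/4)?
[Q(α):Q] = 4

α is a root of x^4 - 77. By Eisenstein's criterion at the prime p = 7 (which divides the constant term 77 but p^2 = 49 does not, since 77 is squarefree), x^4 - 77 is irreducible over Q. Hence [Q(α):Q] = 4.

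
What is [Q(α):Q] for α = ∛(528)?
[Q(α):Q] = 3

The minimal polynomial of α is x^3 - 528, irreducible over Q since 528 is not a perfect cube (so x^3 - 528 has no rational root). Hence [Q(α):Q] = deg(m_α) = 3.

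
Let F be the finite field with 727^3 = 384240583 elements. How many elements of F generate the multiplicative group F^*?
There are φ(384240582) = 116435880 primitive elements

F_q^* is cyclic of order q - 1 = 384240582. A cyclic group of order m has exactly φ(m) generators. Here m = 384240582 = 2 · 3^2 · 11^2 · 176419, so the number of primitive elements is φ(384240582) = 116435880.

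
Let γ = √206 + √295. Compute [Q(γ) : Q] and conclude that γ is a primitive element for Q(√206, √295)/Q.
[Q(γ) : Q] = 4 (equivalently, Q(γ) = Q(√206, √295))

Obviously Q(γ) ⊆ Q(√206, √295), and [Q(√206, √295):Q] = 4 (since 206, 295 are distinct squarefree integers > 1 with 60770 not a perfect square). To show equality we compute the minimal polynomial of γ. From γ = √206 + √295: γ^2 = 206 + 2√(60770) + 295 = 501 + 2√(60770), so γ^2 - 501 = 2√(60770); squaring, (γ^2 - 501)^2 = 4·60770, i.e. γ^4 - 1002γ^2 + 251001 - 243080 = 0, i.e. γ^4 - 1002γ^2 + 7921 = 0. So γ is a root of x^4 - 1002x^2 + 7921. This polynomial is irreducible over Q: it has no rational root (each ±√206 ± √295 is irrational), and any factorization into two quadratics over Q would force √(60770) ∈ Q (pairing opposite roots) or √206, √295 ∈ Q (other pairings), all impossible. Hence [Q(γ):Q] = 4 = [Q(√206, √295):Q], so Q(γ) = Q(√206, √295).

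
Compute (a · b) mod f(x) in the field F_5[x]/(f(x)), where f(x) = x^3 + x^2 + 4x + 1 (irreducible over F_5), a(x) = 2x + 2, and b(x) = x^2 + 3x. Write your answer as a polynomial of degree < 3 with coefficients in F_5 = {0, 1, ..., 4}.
a · b ≡ x^2 + 3x + 3 (mod f(x))

Multiply in F_5[x]: a(x)·b(x) = (2x + 2)·(x^2 + 3x) = 2x^3 + 3x^2 + x. This has degree ≥ 3, so divide by f(x) over F_5: 2x^3 + 3x^2 + x = (2)·(x^3 + x^2 + 4x + 1) + (x^2 + 3x + 3). Hence a·b ≡ x^2 + 3x + 3 (mod f). (F_5[x]/(f) is a field with 5^3 = 125 elements since f is irreducible of degree 3.)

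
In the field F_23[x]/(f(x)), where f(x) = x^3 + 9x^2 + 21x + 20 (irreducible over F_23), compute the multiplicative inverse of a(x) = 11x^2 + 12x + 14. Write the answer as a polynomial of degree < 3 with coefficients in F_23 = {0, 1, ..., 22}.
a(x)^(-1) ≡ x^2 + 16x + 4 (mod f(x))

Since f is irreducible over F_23, F_23[x]/(f) is a field and a(x) ≠ 0 has an inverse. Apply the extended Euclidean algorithm to f(x) and a(x) in F_23[x]: f(x) = (21x + 3)·a(x) + (13x + 1);  a(x) = (15x + 21)·(13x + 1) + (16). The last nonzero remainder is the constant 16 = gcd(f, a) in F_23. Back-substituting through the division chain expresses 16 = s(x)·a(x) + t(x)·f(x) with s(x) ≡ 16x^2 + 3x + 18 (mod f), so (16x^2 + 3x + 18)·a(x) ≡ 16 (mod f). Multiplying by 16^(-1) ≡ 13 in F_23 gives a(x)^(-1) ≡ 13·(16x^2 + 3x + 18) ≡ x^2 + 16x + 4 (mod f). Check: (11x^2 + 12x + 14)·(x^2 + 16x + 4) = 11x^4 + 4x^3 + 20x^2 + 19x + 10 ≡ 1 (mod x^3 + 9x^2 + 21x + 20).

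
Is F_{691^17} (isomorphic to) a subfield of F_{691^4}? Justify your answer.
No: F_{691^17} is not a subfield of F_{691^4}

F_{p^m} embeds in F_{p^n} iff m | n. Here 17 ∤ 4 (since 4 = 0·17 + 4 with remainder 4 ≠ 0), so F_{691^17} is not a subfield of F_{691^4}. Equivalently: if it were, the tower law would give 17 = [F_{691^17}:F_691] dividing [F_{691^4}:F_691] = 4, contradiction.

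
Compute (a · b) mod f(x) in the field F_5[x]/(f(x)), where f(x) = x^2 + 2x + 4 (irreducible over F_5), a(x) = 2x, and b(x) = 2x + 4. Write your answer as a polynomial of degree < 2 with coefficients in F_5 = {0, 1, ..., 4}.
a · b ≡ 4 (mod f(x))

Multiply in F_5[x]: a(x)·b(x) = (2x)·(2x + 4) = 4x^2 + 3x. This has degree ≥ 2, so divide by f(x) over F_5: 4x^2 + 3x = (4)·(x^2 + 2x + 4) + (4). Hence a·b ≡ 4 (mod f). (F_5[x]/(f) is a field with 5^2 = 25 elements since f is irreducible of degree 2.)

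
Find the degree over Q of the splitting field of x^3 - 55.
[K : Q] = 6

The roots of x^3 - 55 are ∛55, ω∛55, ω^2∛55 where ω = e^(2πi/3) is a primitive cube root of unity, so K = Q(∛55, ω). Now [Q(∛55):Q] = 3 (since 55 is not a perfect cube, x^3 - 55 is irreducible) and [Q(ω):Q] = 2. Both 2 and 3 divide [K:Q], and [K:Q] ≤ 3·2 = 6, so [K:Q] = 6. (Equivalently: Q(∛55) ⊂ R but ω ∉ R, so [K : Q(∛55)] = 2.)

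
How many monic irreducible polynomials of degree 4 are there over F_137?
There are 88064148 monic irreducible polynomials of degree 4 over F_137

Each element of F_{137^4} that lies in no proper subfield is a root of exactly one monic irreducible of degree 4 over F_137, and each such polynomial has 4 distinct roots in F_{137^4}. By Möbius inversion the count is N_137(4) = (1/4) Σ_{d|4} μ(4/d) · 137^d = (1/4)(μ(4)·137^1 + μ(2)·137^2 + μ(1)·137^4) = 352256592/4 = 88064148.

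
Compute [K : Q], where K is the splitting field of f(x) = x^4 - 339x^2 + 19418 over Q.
[K : Q] = 4

Solving the quadratic in x^2: x^2 = (339 ± √(339^2 - 4·19418))/2 = (339 ± √37249)/2 = (339 ± 193)/2, giving x^2 = 73 or x^2 = 266. So f(x) = (x^2 - 73)(x^2 - 266) and the roots of f are ±√73, ±√266. Hence the splitting field is K = Q(√73, √266). Since 73 and 266 are distinct squarefree integers > 1, their product 19418 is not a perfect square, so √266 ∉ Q(√73). By the tower law [K:Q] = [Q(√73,√266):Q(√73)] · [Q(√73):Q] = 2 · 2 = 4.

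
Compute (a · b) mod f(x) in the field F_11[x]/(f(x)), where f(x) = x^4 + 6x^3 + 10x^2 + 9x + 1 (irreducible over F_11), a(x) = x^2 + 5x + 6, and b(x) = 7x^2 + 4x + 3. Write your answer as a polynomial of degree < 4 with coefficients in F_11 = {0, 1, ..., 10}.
a · b ≡ 8x^3 + 6x^2 + 9x (mod f(x))

Multiply in F_11[x]: a(x)·b(x) = (x^2 + 5x + 6)·(7x^2 + 4x + 3) = 7x^4 + 6x^3 + 10x^2 + 6x + 7. This has degree ≥ 4, so divide by f(x) over F_11: 7x^4 + 6x^3 + 10x^2 + 6x + 7 = (7)·(x^4 + 6x^3 + 10x^2 + 9x + 1) + (8x^3 + 6x^2 + 9x). Hence a·b ≡ 8x^3 + 6x^2 + 9x (mod f). (F_11[x]/(f) is a field with 11^4 = 14641 elements since f is irreducible of degree 4.)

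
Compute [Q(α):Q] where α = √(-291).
[Q(α):Q] = 2

[Q(α):Q] equals the degree of the minimal polynomial of α. Here α^2 = -291 and x^2 + 291 is irreducible (d = -291 is squarefree, ≠ 1, hence not a square), so deg(m_α) = 2. Thus [Q(α):Q] = 2.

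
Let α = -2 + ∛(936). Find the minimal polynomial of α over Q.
m_α(x) = x^3 + 6x^2 + 12x - 928

Set β = α + 2 = ∛(936), so β^3 = 936. Then (α + 2)^3 - 936 = 0, i.e. α is a root of g(x) = (x + 2)^3 - 936 = x^3 + 6x^2 + 12x - 928. Since g(x) = h(x + 2) where h(x) = x^3 - 936, and h is irreducible over Q (because 936 is not a perfect cube, so h has no rational root, and a monic cubic with no rational root is irreducible), g is also irreducible (irreducibility is preserved under the substitution x → x + 2). Hence m_α(x) = x^3 + 6x^2 + 12x - 928.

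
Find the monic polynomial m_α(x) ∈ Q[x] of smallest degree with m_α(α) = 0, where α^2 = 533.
m_α(x) = x^2 - 533

α satisfies α^2 - 533 = 0, so x^2 - 533 annihilates α. Since d = 533 is squarefree and ≠ 1, it is not a perfect square in Q, so x^2 - 533 has no rational root and is therefore irreducible over Q (a degree-2 polynomial over a field is irreducible iff it has no root). Hence m_α(x) = x^2 - 533.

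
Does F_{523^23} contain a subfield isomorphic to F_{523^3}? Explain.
No: F_{523^3} is not a subfield of F_{523^23}

F_{p^m} embeds in F_{p^n} iff m | n. Here 3 ∤ 23 (since 23 = 7·3 + 2 with remainder 2 ≠ 0), so F_{523^3} is not a subfield of F_{523^23}. Equivalently: if it were, the tower law would give 3 = [F_{523^3}:F_523] dividing [F_{523^23}:F_523] = 23, contradiction.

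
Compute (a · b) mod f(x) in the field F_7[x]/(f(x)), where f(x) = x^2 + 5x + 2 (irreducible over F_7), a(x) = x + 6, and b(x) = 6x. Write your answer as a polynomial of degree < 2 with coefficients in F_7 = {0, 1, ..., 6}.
a · b ≡ 6x + 2 (mod f(x))

Multiply in F_7[x]: a(x)·b(x) = (x + 6)·(6x) = 6x^2 + x. This has degree ≥ 2, so divide by f(x) over F_7: 6x^2 + x = (6)·(x^2 + 5x + 2) + (6x + 2). Hence a·b ≡ 6x + 2 (mod f). (F_7[x]/(f) is a field with 7^2 = 49 elements since f is irreducible of degree 2.)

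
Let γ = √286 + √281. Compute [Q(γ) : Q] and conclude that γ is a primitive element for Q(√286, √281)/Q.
[Q(γ) : Q] = 4 (equivalently, Q(γ) = Q(√286, √281))

Obviously Q(γ) ⊆ Q(√286, √281), and [Q(√286, √281):Q] = 4 (since 286, 281 are distinct squarefree integers > 1 with 80366 not a perfect square). To show equality we compute the minimal polynomial of γ. From γ = √286 + √281: γ^2 = 286 + 2√(80366) + 281 = 567 + 2√(80366), so γ^2 - 567 = 2√(80366); squaring, (γ^2 - 567)^2 = 4·80366, i.e. γ^4 - 1134γ^2 + 321489 - 321464 = 0, i.e. γ^4 - 1134γ^2 + 25 = 0. So γ is a root of x^4 - 1134x^2 + 25. This polynomial is irreducible over Q: it has no rational root (each ±√286 ± √281 is irrational), and any factorization into two quadratics over Q would force √(80366) ∈ Q (pairing opposite roots) or √286, √281 ∈ Q (other pairings), all impossible. Hence [Q(γ):Q] = 4 = [Q(√286, √281):Q], so Q(γ) = Q(√286, √281).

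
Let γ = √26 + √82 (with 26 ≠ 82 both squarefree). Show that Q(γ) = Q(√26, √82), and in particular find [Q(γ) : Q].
[Q(γ) : Q] = 4 (equivalently, Q(γ) = Q(√26, √82))

Obviously Q(γ) ⊆ Q(√26, √82), and [Q(√26, √82):Q] = 4 (since 26, 82 are distinct squarefree integers > 1 with 2132 not a perfect square). To show equality we compute the minimal polynomial of γ. From γ = √26 + √82: γ^2 = 26 + 2√(2132) + 82 = 108 + 2√(2132), so γ^2 - 108 = 2√(2132); squaring, (γ^2 - 108)^2 = 4·2132, i.e. γ^4 - 216γ^2 + 11664 - 8528 = 0, i.e. γ^4 - 216γ^2 + 3136 = 0. So γ is a root of x^4 - 216x^2 + 3136. This polynomial is irreducible over Q: it has no rational root (each ±√26 ± √82 is irrational), and any factorization into two quadratics over Q would force √(2132) ∈ Q (pairing opposite roots) or √26, √82 ∈ Q (other pairings), all impossible. Hence [Q(γ):Q] = 4 = [Q(√26, √82):Q], so Q(γ) = Q(√26, √82).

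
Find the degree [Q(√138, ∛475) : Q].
[Q(√138, ∛475) : Q] = 6

Let L = Q(√138, ∛475). Since Q(√138) ⊂ L and [Q(√138):Q] = 2, the tower law gives 2 | [L:Q]. Likewise Q(∛475) ⊂ L with [Q(∛475):Q] = 3 (because 475 is not a perfect cube), so 3 | [L:Q]. As gcd(2,3) = 1, [L:Q] is divisible by 6. Conversely L is generated over Q by √138 and ∛475, so [L:Q] ≤ 2·3 = 6. Therefore [Q(√138, ∛475) : Q] = 6.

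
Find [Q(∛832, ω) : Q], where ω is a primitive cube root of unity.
[Q(∛832, ω) : Q] = 6

[Q(∛832):Q] = 3 (min poly x^3 - 832, irreducible since 832 is not a perfect cube). [Q(ω):Q] = 2 (min poly x^2 + x + 1). Since Q(∛832) ⊂ R and ω ∉ R, we have ω ∉ Q(∛832), so x^2 + x + 1 remains irreducible over Q(∛832) and [Q(∛832, ω) : Q(∛832)] = 2. By the tower law, [Q(∛832, ω) : Q] = 3 · 2 = 6. (In fact Q(∛832, ω) is the splitting field of x^3 - 832 over Q.)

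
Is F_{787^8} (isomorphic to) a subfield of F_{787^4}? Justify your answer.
No: F_{787^8} is not a subfield of F_{787^4}

F_{p^m} embeds in F_{p^n} iff m | n. Here 8 ∤ 4 (since 4 = 0·8 + 4 with remainder 4 ≠ 0), so F_{787^8} is not a subfield of F_{787^4}. Equivalently: if it were, the tower law would give 8 = [F_{787^8}:F_787] dividing [F_{787^4}:F_787] = 4, contradiction.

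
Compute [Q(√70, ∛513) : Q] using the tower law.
[Q(√70, ∛513) : Q] = 6

Let L = Q(√70, ∛513). Since Q(√70) ⊂ L and [Q(√70):Q] = 2, the tower law gives 2 | [L:Q]. Likewise Q(∛513) ⊂ L with [Q(∛513):Q] = 3 (because 513 is not a perfect cube), so 3 | [L:Q]. As gcd(2,3) = 1, [L:Q] is divisible by 6. Conversely L is generated over Q by √70 and ∛513, so [L:Q] ≤ 2·3 = 6. Therefore [Q(√70, ∛513) : Q] = 6.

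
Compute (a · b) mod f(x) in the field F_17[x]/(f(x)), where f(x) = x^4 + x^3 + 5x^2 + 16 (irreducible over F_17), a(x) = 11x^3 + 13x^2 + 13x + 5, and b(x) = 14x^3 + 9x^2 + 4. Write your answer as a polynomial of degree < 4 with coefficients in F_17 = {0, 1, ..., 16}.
a · b ≡ 7x^3 + 11x^2 + 9x (mod f(x))

Multiply in F_17[x]: a(x)·b(x) = (11x^3 + 13x^2 + 13x + 5)·(14x^3 + 9x^2 + 4) = x^6 + 9x^5 + 10x^4 + 10x^3 + 12x^2 + x + 3. This has degree ≥ 4, so divide by f(x) over F_17: x^6 + 9x^5 + 10x^4 + 10x^3 + 12x^2 + x + 3 = (x^2 + 8x + 14)·(x^4 + x^3 + 5x^2 + 16) + (7x^3 + 11x^2 + 9x). Hence a·b ≡ 7x^3 + 11x^2 + 9x (mod f). (F_17[x]/(f) is a field with 17^4 = 83521 elements since f is irreducible of degree 4.)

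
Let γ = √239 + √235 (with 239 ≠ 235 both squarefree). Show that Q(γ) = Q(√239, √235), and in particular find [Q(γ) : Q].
[Q(γ) : Q] = 4 (equivalently, Q(γ) = Q(√239, √235))

Obviously Q(γ) ⊆ Q(√239, √235), and [Q(√239, √235):Q] = 4 (since 239, 235 are distinct squarefree integers > 1 with 56165 not a perfect square). To show equality we compute the minimal polynomial of γ. From γ = √239 + √235: γ^2 = 239 + 2√(56165) + 235 = 474 + 2√(56165), so γ^2 - 474 = 2√(56165); squaring, (γ^2 - 474)^2 = 4·56165, i.e. γ^4 - 948γ^2 + 224676 - 224660 = 0, i.e. γ^4 - 948γ^2 + 16 = 0. So γ is a root of x^4 - 948x^2 + 16. This polynomial is irreducible over Q: it has no rational root (each ±√239 ± √235 is irrational), and any factorization into two quadratics over Q would force √(56165) ∈ Q (pairing opposite roots) or √239, √235 ∈ Q (other pairings), all impossible. Hence [Q(γ):Q] = 4 = [Q(√239, √235):Q], so Q(γ) = Q(√239, √235).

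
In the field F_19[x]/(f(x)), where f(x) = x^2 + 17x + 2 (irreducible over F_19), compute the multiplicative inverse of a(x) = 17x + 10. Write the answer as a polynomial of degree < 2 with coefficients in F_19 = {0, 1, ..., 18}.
a(x)^(-1) ≡ 14x + 4 (mod f(x))

Since f is irreducible over F_19, F_19[x]/(f) is a field and a(x) ≠ 0 has an inverse. Apply the extended Euclidean algorithm to f(x) and a(x) in F_19[x]: f(x) = (9x + 8)·a(x) + (17). The last nonzero remainder is the constant 17 = gcd(f, a) in F_19. Back-substituting through the division chain expresses 17 = s(x)·a(x) + t(x)·f(x) with s(x) ≡ 10x + 11 (mod f), so (10x + 11)·a(x) ≡ 17 (mod f). Multiplying by 17^(-1) ≡ 9 in F_19 gives a(x)^(-1) ≡ 9·(10x + 11) ≡ 14x + 4 (mod f). Check: (17x + 10)·(14x + 4) = 10x^2 + 18x + 2 ≡ 1 (mod x^2 + 17x + 2).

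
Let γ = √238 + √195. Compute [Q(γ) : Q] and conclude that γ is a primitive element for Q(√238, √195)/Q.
[Q(γ) : Q] = 4 (equivalently, Q(γ) = Q(√238, √195))

Obviously Q(γ) ⊆ Q(√238, √195), and [Q(√238, √195):Q] = 4 (since 238, 195 are distinct squarefree integers > 1 with 46410 not a perfect square). To show equality we compute the minimal polynomial of γ. From γ = √238 + √195: γ^2 = 238 + 2√(46410) + 195 = 433 + 2√(46410), so γ^2 - 433 = 2√(46410); squaring, (γ^2 - 433)^2 = 4·46410, i.e. γ^4 - 866γ^2 + 187489 - 185640 = 0, i.e. γ^4 - 866γ^2 + 1849 = 0. So γ is a root of x^4 - 866x^2 + 1849. This polynomial is irreducible over Q: it has no rational root (each ±√238 ± √195 is irrational), and any factorization into two quadratics over Q would force √(46410) ∈ Q (pairing opposite roots) or √238, √195 ∈ Q (other pairings), all impossible. Hence [Q(γ):Q] = 4 = [Q(√238, √195):Q], so Q(γ) = Q(√238, √195).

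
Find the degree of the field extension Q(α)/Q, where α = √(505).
[Q(α):Q] = 2

[Q(α):Q] equals the degree of the minimal polynomial of α. Here α^2 = 505 and x^2 - 505 is irreducible (d = 505 is squarefree, ≠ 1, hence not a square), so deg(m_α) = 2. Thus [Q(α):Q] = 2.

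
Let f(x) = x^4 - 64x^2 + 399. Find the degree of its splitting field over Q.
[K : Q] = 4

Solving the quadratic in x^2: x^2 = (64 ± √(64^2 - 4·399))/2 = (64 ± √2500)/2 = (64 ± 50)/2, giving x^2 = 7 or x^2 = 57. So f(x) = (x^2 - 7)(x^2 - 57) and the roots of f are ±√7, ±√57. Hence the splitting field is K = Q(√7, √57). Since 7 and 57 are distinct squarefree integers > 1, their product 399 is not a perfect square, so √57 ∉ Q(√7). By the tower law [K:Q] = [Q(√7,√57):Q(√7)] · [Q(√7):Q] = 2 · 2 = 4.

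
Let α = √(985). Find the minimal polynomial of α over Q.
m_α(x) = x^2 - 985

α satisfies α^2 - 985 = 0, so x^2 - 985 annihilates α. Since d = 985 is squarefree and ≠ 1, it is not a perfect square in Q, so x^2 - 985 has no rational root and is therefore irreducible over Q (a degree-2 polynomial over a field is irreducible iff it has no root). Hence m_α(x) = x^2 - 985.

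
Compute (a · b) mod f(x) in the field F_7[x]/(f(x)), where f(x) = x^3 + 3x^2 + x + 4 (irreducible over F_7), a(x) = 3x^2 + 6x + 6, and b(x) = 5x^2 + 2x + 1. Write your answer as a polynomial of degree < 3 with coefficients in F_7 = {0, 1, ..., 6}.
a · b ≡ x^2 + 2x (mod f(x))

Multiply in F_7[x]: a(x)·b(x) = (3x^2 + 6x + 6)·(5x^2 + 2x + 1) = x^4 + x^3 + 3x^2 + 4x + 6. This has degree ≥ 3, so divide by f(x) over F_7: x^4 + x^3 + 3x^2 + 4x + 6 = (x + 5)·(x^3 + 3x^2 + x + 4) + (x^2 + 2x). Hence a·b ≡ x^2 + 2x (mod f). (F_7[x]/(f) is a field with 7^3 = 343 elements since f is irreducible of degree 3.)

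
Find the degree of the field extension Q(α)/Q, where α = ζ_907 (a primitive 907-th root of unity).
[Q(α):Q] = 906

The minimal polynomial of ζ_907 over Q is the 907-th cyclotomic polynomial Φ_907(x), which is irreducible over Q and has degree φ(907) = 906. Hence [Q(α):Q] = φ(907) = 906.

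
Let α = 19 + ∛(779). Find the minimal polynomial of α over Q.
m_α(x) = x^3 - 57x^2 + 1083x - 7638

Set β = α - 19 = ∛(779), so β^3 = 779. Then (α - 19)^3 - 779 = 0, i.e. α is a root of g(x) = (x - 19)^3 - 779 = x^3 - 57x^2 + 1083x - 7638. Since g(x) = h(x - 19) where h(x) = x^3 - 779, and h is irreducible over Q (because 779 is not a perfect cube, so h has no rational root, and a monic cubic with no rational root is irreducible), g is also irreducible (irreducibility is preserved under the substitution x → x - 19). Hence m_α(x) = x^3 - 57x^2 + 1083x - 7638.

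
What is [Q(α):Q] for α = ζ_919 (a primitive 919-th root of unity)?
[Q(α):Q] = 918

The minimal polynomial of ζ_919 over Q is the 919-th cyclotomic polynomial Φ_919(x), which is irreducible over Q and has degree φ(919) = 918. Hence [Q(α):Q] = φ(919) = 918.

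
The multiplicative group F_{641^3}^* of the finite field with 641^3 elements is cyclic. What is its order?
|F_{641^3}^*| = 263374720

F_{641^3} has 641^3 = 263374721 elements; its multiplicative group consists of all nonzero elements, so |F_{641^3}^*| = 263374721 - 1 = 263374720. (It is cyclic since any finite subgroup of the multiplicative group of a field is cyclic.)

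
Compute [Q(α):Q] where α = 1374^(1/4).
[Q(α):Q] = 4

α is a root of x^4 - 1374. By Eisenstein's criterion at the prime p = 2 (which divides the constant term 1374 but p^2 = 4 does not, since 1374 is squarefree), x^4 - 1374 is irreducible over Q. Hence [Q(α):Q] = 4.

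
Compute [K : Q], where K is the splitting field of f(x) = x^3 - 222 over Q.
[K : Q] = 6

The roots of x^3 - 222 are ∛222, ω∛222, ω^2∛222 where ω = e^(2πi/3) is a primitive cube root of unity, so K = Q(∛222, ω). Now [Q(∛222):Q] = 3 (since 222 is not a perfect cube, x^3 - 222 is irreducible) and [Q(ω):Q] = 2. Both 2 and 3 divide [K:Q], and [K:Q] ≤ 3·2 = 6, so [K:Q] = 6. (Equivalently: Q(∛222) ⊂ R but ω ∉ R, so [K : Q(∛222)] = 2.)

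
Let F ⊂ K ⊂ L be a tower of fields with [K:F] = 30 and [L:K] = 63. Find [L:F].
[L:F] = 1890

The tower law says that for any tower of field extensions F ⊂ K ⊂ L with finite degrees, [L:F] = [L:K] · [K:F]. Here this gives [L:F] = 63 · 30 = 1890.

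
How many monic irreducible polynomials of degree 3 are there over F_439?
There are 28201360 monic irreducible polynomials of degree 3 over F_439

Each element of F_{439^3} that lies in no proper subfield is a root of exactly one monic irreducible of degree 3 over F_439, and each such polynomial has 3 distinct roots in F_{439^3}. By Möbius inversion the count is N_439(3) = (1/3) Σ_{d|3} μ(3/d) · 439^d = (1/3)(μ(3)·439^1 + μ(1)·439^3) = 84604080/3 = 28201360.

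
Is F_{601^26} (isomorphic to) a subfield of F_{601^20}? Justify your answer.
No: F_{601^26} is not a subfield of F_{601^20}

F_{p^m} embeds in F_{p^n} iff m | n. Here 26 ∤ 20 (since 20 = 0·26 + 20 with remainder 20 ≠ 0), so F_{601^26} is not a subfield of F_{601^20}. Equivalently: if it were, the tower law would give 26 = [F_{601^26}:F_601] dividing [F_{601^20}:F_601] = 20, contradiction.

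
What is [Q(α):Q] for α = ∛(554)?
[Q(α):Q] = 3

The minimal polynomial of α is x^3 - 554, irreducible over Q since 554 is not a perfect cube (so x^3 - 554 has no rational root). Hence [Q(α):Q] = deg(m_α) = 3.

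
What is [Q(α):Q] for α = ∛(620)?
[Q(α):Q] = 3

The minimal polynomial of α is x^3 - 620, irreducible over Q since 620 is not a perfect cube (so x^3 - 620 has no rational root). Hence [Q(α):Q] = deg(m_α) = 3.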